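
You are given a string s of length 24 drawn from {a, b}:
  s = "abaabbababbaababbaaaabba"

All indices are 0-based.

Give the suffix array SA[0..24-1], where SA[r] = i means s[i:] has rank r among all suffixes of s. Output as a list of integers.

[23, 17, 18, 11, 19, 2, 0, 12, 6, 20, 14, 8, 3, 22, 16, 10, 1, 5, 13, 7, 21, 15, 9, 4]

rank | idx | suffix
   0 |  23 | a
   1 |  17 | aaaabba
   2 |  18 | aaabba
   3 |  11 | aababbaaaabba
   4 |  19 | aabba
   5 |   2 | aabbababbaababbaaaabba
   6 |   0 | abaabbababbaababbaaaabba
   7 |  12 | ababbaaaabba
   8 |   6 | ababbaababbaaaabba
   9 |  20 | abba
  10 |  14 | abbaaaabba
  11 |   8 | abbaababbaaaabba
  12 |   3 | abbababbaababbaaaabba
  13 |  22 | ba
  14 |  16 | baaaabba
  15 |  10 | baababbaaaabba
  16 |   1 | baabbababbaababbaaaabba
  17 |   5 | bababbaababbaaaabba
  18 |  13 | babbaaaabba
  19 |   7 | babbaababbaaaabba
  20 |  21 | bba
  21 |  15 | bbaaaabba
  22 |   9 | bbaababbaaaabba
  23 |   4 | bbababbaababbaaaabba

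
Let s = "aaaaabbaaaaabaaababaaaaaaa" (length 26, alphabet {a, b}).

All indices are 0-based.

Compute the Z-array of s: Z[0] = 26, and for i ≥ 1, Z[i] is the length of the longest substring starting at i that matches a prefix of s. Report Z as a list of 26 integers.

[26, 4, 3, 2, 1, 0, 0, 6, 4, 3, 2, 1, 0, 3, 2, 1, 0, 1, 0, 5, 5, 5, 4, 3, 2, 1]

Z[0]=26
i=1: i≥r, start 0; Z[1]=4 extend→box=[1,5)
i=2: min(r-i=3, Z[1]=4)=3; Z[2]=3
i=3: min(r-i=2, Z[2]=3)=2; Z[3]=2
i=4: min(r-i=1, Z[3]=2)=1; Z[4]=1
i=5: i≥r, start 0; Z[5]=0
i=6: i≥r, start 0; Z[6]=0
i=7: i≥r, start 0; Z[7]=6 extend→box=[7,13)
i=8: min(r-i=5, Z[1]=4)=4; Z[8]=4
i=9: min(r-i=4, Z[2]=3)=3; Z[9]=3
i=10: min(r-i=3, Z[3]=2)=2; Z[10]=2
i=11: min(r-i=2, Z[4]=1)=1; Z[11]=1
i=12: min(r-i=1, Z[5]=0)=0; Z[12]=0
i=13: i≥r, start 0; Z[13]=3 extend→box=[13,16)
i=14: min(r-i=2, Z[1]=4)=2; Z[14]=2
i=15: min(r-i=1, Z[2]=3)=1; Z[15]=1
i=16: i≥r, start 0; Z[16]=0
i=17: i≥r, start 0; Z[17]=1 extend→box=[17,18)
i=18: i≥r, start 0; Z[18]=0
i=19: i≥r, start 0; Z[19]=5 extend→box=[19,24)
i=20: min(r-i=4, Z[1]=4)=4; Z[20]=5 extend→box=[20,25)
i=21: min(r-i=4, Z[1]=4)=4; Z[21]=5 extend→box=[21,26)
i=22: min(r-i=4, Z[1]=4)=4; Z[22]=4
i=23: min(r-i=3, Z[2]=3)=3; Z[23]=3
i=24: min(r-i=2, Z[3]=2)=2; Z[24]=2
i=25: min(r-i=1, Z[4]=1)=1; Z[25]=1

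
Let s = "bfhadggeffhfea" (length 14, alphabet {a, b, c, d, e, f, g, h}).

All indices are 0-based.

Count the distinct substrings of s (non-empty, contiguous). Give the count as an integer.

rank→(start, suffix):
  0 → (13, 'a')
  1 → (3, 'adggeffhfea')
  2 → (0, 'bfhadggeffhfea')
  3 → (4, 'dggeffhfea')
  4 → (12, 'ea')
  5 → (7, 'effhfea')
  6 → (11, 'fea')
  7 → (8, 'ffhfea')
  8 → (1, 'fhadggeffhfea')
  9 → (9, 'fhfea')
  10 → (6, 'geffhfea')
  11 → (5, 'ggeffhfea')
  12 → (2, 'hadggeffhfea')
  13 → (10, 'hfea')

SA = [13, 3, 0, 4, 12, 7, 11, 8, 1, 9, 6, 5, 2, 10]
rank  pair      lcp
   1  s[13:],s[3:]  1  'a'
   2  s[3:],s[0:]  0  ''
   3  s[0:],s[4:]  0  ''
   4  s[4:],s[12:]  0  ''
   5  s[12:],s[7:]  1  'e'
   6  s[7:],s[11:]  0  ''
   7  s[11:],s[8:]  1  'f'
   8  s[8:],s[1:]  1  'f'
   9  s[1:],s[9:]  2  'fh'
  10  s[9:],s[6:]  0  ''
  11  s[6:],s[5:]  1  'g'
  12  s[5:],s[2:]  0  ''
  13  s[2:],s[10:]  1  'h'

n(n+1)/2 = 14·15/2 = 105
Σ LCP = 0 + 1 + 0 + 0 + 0 + 1 + 0 + 1 + 1 + 2 + 0 + 1 + 0 + 1 = 8
distinct = 105 − 8 = 97

97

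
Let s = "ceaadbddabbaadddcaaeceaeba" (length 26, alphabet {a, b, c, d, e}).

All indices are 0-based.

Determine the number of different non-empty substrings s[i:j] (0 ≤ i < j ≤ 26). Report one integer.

rank | idx | suffix
   0 |  25 | a
   1 |   2 | aadbddabbaadddcaaeceaeba
   2 |  11 | aadddcaaeceaeba
   3 |  17 | aaeceaeba
   4 |   8 | abbaadddcaaeceaeba
   5 |   3 | adbddabbaadddcaaeceaeba
   6 |  12 | adddcaaeceaeba
   7 |  22 | aeba
   8 |  18 | aeceaeba
   9 |  24 | ba
  10 |  10 | baadddcaaeceaeba
  11 |   9 | bbaadddcaaeceaeba
  12 |   5 | bddabbaadddcaaeceaeba
  13 |  16 | caaeceaeba
  14 |   0 | ceaadbddabbaadddcaaeceaeba
  15 |  20 | ceaeba
  16 |   7 | dabbaadddcaaeceaeba
  17 |   4 | dbddabbaadddcaaeceaeba
  18 |  15 | dcaaeceaeba
  19 |   6 | ddabbaadddcaaeceaeba
  20 |  14 | ddcaaeceaeba
  21 |  13 | dddcaaeceaeba
  22 |   1 | eaadbddabbaadddcaaeceaeba
  23 |  21 | eaeba
  24 |  23 | eba
  25 |  19 | eceaeba

SA = [25, 2, 11, 17, 8, 3, 12, 22, 18, 24, 10, 9, 5, 16, 0, 20, 7, 4, 15, 6, 14, 13, 1, 21, 23, 19]
[i] adj suffixes → lcp
  [1] 25/2 → 1 ('a')
  [2] 2/11 → 3 ('aad')
  [3] 11/17 → 2 ('aa')
  [4] 17/8 → 1 ('a')
  [5] 8/3 → 1 ('a')
  [6] 3/12 → 2 ('ad')
  [7] 12/22 → 1 ('a')
  [8] 22/18 → 2 ('ae')
  [9] 18/24 → 0 ('')
  [10] 24/10 → 2 ('ba')
  [11] 10/9 → 1 ('b')
  [12] 9/5 → 1 ('b')
  [13] 5/16 → 0 ('')
  [14] 16/0 → 1 ('c')
  [15] 0/20 → 3 ('cea')
  [16] 20/7 → 0 ('')
  [17] 7/4 → 1 ('d')
  [18] 4/15 → 1 ('d')
  [19] 15/6 → 1 ('d')
  [20] 6/14 → 2 ('dd')
  [21] 14/13 → 2 ('dd')
  [22] 13/1 → 0 ('')
  [23] 1/21 → 2 ('ea')
  [24] 21/23 → 1 ('e')
  [25] 23/19 → 1 ('e')

n(n+1)/2 = 26·27/2 = 351
Σ LCP = 0 + 1 + 3 + 2 + 1 + 1 + 2 + 1 + 2 + 0 + 2 + 1 + 1 + 0 + 1 + 3 + 0 + 1 + 1 + 1 + 2 + 2 + 0 + 2 + 1 + 1 = 32
distinct = 351 − 32 = 319

319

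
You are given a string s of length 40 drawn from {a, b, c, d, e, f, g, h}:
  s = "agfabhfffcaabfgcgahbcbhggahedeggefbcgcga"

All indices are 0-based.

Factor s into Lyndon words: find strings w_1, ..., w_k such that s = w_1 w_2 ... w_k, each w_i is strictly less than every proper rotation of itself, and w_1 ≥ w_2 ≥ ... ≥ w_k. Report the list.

["agf", "abhfffc", "aabfgcgahbcbhggahedeggefbcgcg", "a"]

emit factor 1: 'agf' (i=0, period=3)
emit factor 2: 'abhfffc' (i=3, period=7)
emit factor 3: 'aabfgcgahbcbhggahedeggefbcgcg' (i=10, period=29)
emit factor 4: 'a' (i=39, period=1)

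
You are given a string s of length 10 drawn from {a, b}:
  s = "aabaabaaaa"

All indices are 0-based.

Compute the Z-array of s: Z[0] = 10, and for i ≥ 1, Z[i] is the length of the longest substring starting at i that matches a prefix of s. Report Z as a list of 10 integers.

[10, 1, 0, 5, 1, 0, 2, 2, 2, 1]

Z[0]=10
i=1: fresh scan; Z[1]=1 grow→box=[1,2)
i=2: fresh scan; Z[2]=0
i=3: fresh scan; Z[3]=5 grow→box=[3,8)
i=4: min(r-i=4, Z[1]=1)=1; Z[4]=1
i=5: min(r-i=3, Z[2]=0)=0; Z[5]=0
i=6: min(r-i=2, Z[3]=5)=2; Z[6]=2
i=7: min(r-i=1, Z[4]=1)=1; Z[7]=2 grow→box=[7,9)
i=8: min(r-i=1, Z[1]=1)=1; Z[8]=2 grow→box=[8,10)
i=9: min(r-i=1, Z[1]=1)=1; Z[9]=1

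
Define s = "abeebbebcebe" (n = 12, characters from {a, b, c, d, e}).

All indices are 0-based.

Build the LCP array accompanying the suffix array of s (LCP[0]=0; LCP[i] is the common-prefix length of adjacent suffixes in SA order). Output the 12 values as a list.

[0, 0, 1, 1, 2, 2, 0, 0, 1, 2, 2, 1]

sorted suffixes:
  #0 SA[0]=0  'abeebbebcebe'
  #1 SA[1]=4  'bbebcebe'
  #2 SA[2]=7  'bcebe'
  #3 SA[3]=10  'be'
  #4 SA[4]=5  'bebcebe'
  #5 SA[5]=1  'beebbebcebe'
  #6 SA[6]=8  'cebe'
  #7 SA[7]=11  'e'
  #8 SA[8]=3  'ebbebcebe'
  #9 SA[9]=6  'ebcebe'
  #10 SA[10]=9  'ebe'
  #11 SA[11]=2  'eebbebcebe'

SA = [0, 4, 7, 10, 5, 1, 8, 11, 3, 6, 9, 2]
rank  pair      lcp
   1  s[0:],s[4:]  0  ''
   2  s[4:],s[7:]  1  'b'
   3  s[7:],s[10:]  1  'b'
   4  s[10:],s[5:]  2  'be'
   5  s[5:],s[1:]  2  'be'
   6  s[1:],s[8:]  0  ''
   7  s[8:],s[11:]  0  ''
   8  s[11:],s[3:]  1  'e'
   9  s[3:],s[6:]  2  'eb'
  10  s[6:],s[9:]  2  'eb'
  11  s[9:],s[2:]  1  'e'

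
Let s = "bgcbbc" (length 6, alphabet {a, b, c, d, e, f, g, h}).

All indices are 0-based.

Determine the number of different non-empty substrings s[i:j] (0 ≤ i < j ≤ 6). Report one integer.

18

sorted suffixes:
  #0 SA[0]=3  'bbc'
  #1 SA[1]=4  'bc'
  #2 SA[2]=0  'bgcbbc'
  #3 SA[3]=5  'c'
  #4 SA[4]=2  'cbbc'
  #5 SA[5]=1  'gcbbc'

SA = [3, 4, 0, 5, 2, 1]
rank  pair      lcp
   1  s[3:],s[4:]  1  'b'
   2  s[4:],s[0:]  1  'b'
   3  s[0:],s[5:]  0  ''
   4  s[5:],s[2:]  1  'c'
   5  s[2:],s[1:]  0  ''

n(n+1)/2 = 6·7/2 = 21
Σ LCP = 0 + 1 + 1 + 0 + 1 + 0 = 3
distinct = 21 − 3 = 18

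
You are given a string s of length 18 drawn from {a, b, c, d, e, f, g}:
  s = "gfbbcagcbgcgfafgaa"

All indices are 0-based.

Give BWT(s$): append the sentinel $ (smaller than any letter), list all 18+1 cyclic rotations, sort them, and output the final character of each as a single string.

aagfcfbcbggggafabc$

rank  rotation             last
    0  $gfbbcagcbgcgfafgaa  a
    1  a$gfbbcagcbgcgfafga  a
    2  aa$gfbbcagcbgcgfafg  g
    3  afgaa$gfbbcagcbgcgf  f
    4  agcbgcgfafgaa$gfbbc  c
    5  bbcagcbgcgfafgaa$gf  f
    6  bcagcbgcgfafgaa$gfb  b
    7  bgcgfafgaa$gfbbcagc  c
    8  cagcbgcgfafgaa$gfbb  b
    9  cbgcgfafgaa$gfbbcag  g
   10  cgfafgaa$gfbbcagcbg  g
   11  fafgaa$gfbbcagcbgcg  g
   12  fbbcagcbgcgfafgaa$g  g
   13  fgaa$gfbbcagcbgcgfa  a
   14  gaa$gfbbcagcbgcgfaf  f
   15  gcbgcgfafgaa$gfbbca  a
   16  gcgfafgaa$gfbbcagcb  b
   17  gfafgaa$gfbbcagcbgc  c
   18  gfbbcagcbgcgfafgaa$  $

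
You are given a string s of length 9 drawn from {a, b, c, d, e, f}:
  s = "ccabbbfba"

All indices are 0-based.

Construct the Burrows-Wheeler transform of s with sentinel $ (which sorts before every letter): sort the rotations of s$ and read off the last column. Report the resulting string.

rank  rotation    last
    0  $ccabbbfba  a
    1  a$ccabbbfb  b
    2  abbbfba$cc  c
    3  ba$ccabbbf  f
    4  bbbfba$cca  a
    5  bbfba$ccab  b
    6  bfba$ccabb  b
    7  cabbbfba$c  c
    8  ccabbbfba$  $
    9  fba$ccabbb  b

abcfabbc$b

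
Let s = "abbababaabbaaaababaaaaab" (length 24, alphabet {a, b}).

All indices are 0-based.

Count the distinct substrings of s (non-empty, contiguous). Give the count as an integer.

230

rank | idx | suffix
   0 |  18 | aaaaab
   1 |  19 | aaaab
   2 |  11 | aaaababaaaaab
   3 |  20 | aaab
   4 |  12 | aaababaaaaab
   5 |  21 | aab
   6 |  13 | aababaaaaab
   7 |   7 | aabbaaaababaaaaab
   8 |  22 | ab
   9 |  16 | abaaaaab
  10 |   5 | abaabbaaaababaaaaab
  11 |  14 | ababaaaaab
  12 |   3 | ababaabbaaaababaaaaab
  13 |   8 | abbaaaababaaaaab
  14 |   0 | abbababaabbaaaababaaaaab
  15 |  23 | b
  16 |  17 | baaaaab
  17 |  10 | baaaababaaaaab
  18 |   6 | baabbaaaababaaaaab
  19 |  15 | babaaaaab
  20 |   4 | babaabbaaaababaaaaab
  21 |   2 | bababaabbaaaababaaaaab
  22 |   9 | bbaaaababaaaaab
  23 |   1 | bbababaabbaaaababaaaaab

SA = [18, 19, 11, 20, 12, 21, 13, 7, 22, 16, 5, 14, 3, 8, 0, 23, 17, 10, 6, 15, 4, 2, 9, 1]
i: (SA[i-1],SA[i]) lcp shared
  1: (18,19) 4 'aaaa'
  2: (19,11) 5 'aaaab'
  3: (11,20) 3 'aaa'
  4: (20,12) 4 'aaab'
  5: (12,21) 2 'aa'
  6: (21,13) 3 'aab'
  7: (13,7) 3 'aab'
  8: (7,22) 1 'a'
  9: (22,16) 2 'ab'
  10: (16,5) 4 'abaa'
  11: (5,14) 3 'aba'
  12: (14,3) 6 'ababaa'
  13: (3,8) 2 'ab'
  14: (8,0) 4 'abba'
  15: (0,23) 0 ''
  16: (23,17) 1 'b'
  17: (17,10) 5 'baaaa'
  18: (10,6) 3 'baa'
  19: (6,15) 2 'ba'
  20: (15,4) 5 'babaa'
  21: (4,2) 4 'baba'
  22: (2,9) 1 'b'
  23: (9,1) 3 'bba'

n(n+1)/2 = 24·25/2 = 300
Σ LCP = 0 + 4 + 5 + 3 + 4 + 2 + 3 + 3 + 1 + 2 + 4 + 3 + 6 + 2 + 4 + 0 + 1 + 5 + 3 + 2 + 5 + 4 + 1 + 3 = 70
distinct = 300 − 70 = 230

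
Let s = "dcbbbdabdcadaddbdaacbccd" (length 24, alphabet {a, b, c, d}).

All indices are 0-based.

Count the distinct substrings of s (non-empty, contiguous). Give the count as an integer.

271

sorted suffixes:
  #0 SA[0]=17  'aacbccd'
  #1 SA[1]=6  'abdcadaddbdaacbccd'
  #2 SA[2]=18  'acbccd'
  #3 SA[3]=10  'adaddbdaacbccd'
  #4 SA[4]=12  'addbdaacbccd'
  #5 SA[5]=2  'bbbdabdcadaddbdaacbccd'
  #6 SA[6]=3  'bbdabdcadaddbdaacbccd'
  #7 SA[7]=20  'bccd'
  #8 SA[8]=15  'bdaacbccd'
  #9 SA[9]=4  'bdabdcadaddbdaacbccd'
  #10 SA[10]=7  'bdcadaddbdaacbccd'
  #11 SA[11]=9  'cadaddbdaacbccd'
  #12 SA[12]=1  'cbbbdabdcadaddbdaacbccd'
  #13 SA[13]=19  'cbccd'
  #14 SA[14]=21  'ccd'
  #15 SA[15]=22  'cd'
  #16 SA[16]=23  'd'
  #17 SA[17]=16  'daacbccd'
  #18 SA[18]=5  'dabdcadaddbdaacbccd'
  #19 SA[19]=11  'daddbdaacbccd'
  #20 SA[20]=14  'dbdaacbccd'
  #21 SA[21]=8  'dcadaddbdaacbccd'
  #22 SA[22]=0  'dcbbbdabdcadaddbdaacbccd'
  #23 SA[23]=13  'ddbdaacbccd'

SA = [17, 6, 18, 10, 12, 2, 3, 20, 15, 4, 7, 9, 1, 19, 21, 22, 23, 16, 5, 11, 14, 8, 0, 13]
[i] adj suffixes → lcp
  [1] 17/6 → 1 ('a')
  [2] 6/18 → 1 ('a')
  [3] 18/10 → 1 ('a')
  [4] 10/12 → 2 ('ad')
  [5] 12/2 → 0 ('')
  [6] 2/3 → 2 ('bb')
  [7] 3/20 → 1 ('b')
  [8] 20/15 → 1 ('b')
  [9] 15/4 → 3 ('bda')
  [10] 4/7 → 2 ('bd')
  [11] 7/9 → 0 ('')
  [12] 9/1 → 1 ('c')
  [13] 1/19 → 2 ('cb')
  [14] 19/21 → 1 ('c')
  [15] 21/22 → 1 ('c')
  [16] 22/23 → 0 ('')
  [17] 23/16 → 1 ('d')
  [18] 16/5 → 2 ('da')
  [19] 5/11 → 2 ('da')
  [20] 11/14 → 1 ('d')
  [21] 14/8 → 1 ('d')
  [22] 8/0 → 2 ('dc')
  [23] 0/13 → 1 ('d')

n(n+1)/2 = 24·25/2 = 300
Σ LCP = 0 + 1 + 1 + 1 + 2 + 0 + 2 + 1 + 1 + 3 + 2 + 0 + 1 + 2 + 1 + 1 + 0 + 1 + 2 + 2 + 1 + 1 + 2 + 1 = 29
distinct = 300 − 29 = 271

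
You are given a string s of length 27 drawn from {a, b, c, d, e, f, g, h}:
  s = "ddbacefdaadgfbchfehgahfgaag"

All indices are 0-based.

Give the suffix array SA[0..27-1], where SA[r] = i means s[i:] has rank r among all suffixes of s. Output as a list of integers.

[8, 24, 3, 9, 25, 20, 2, 13, 4, 14, 7, 1, 0, 10, 5, 17, 12, 6, 16, 22, 26, 23, 19, 11, 15, 21, 18]

sorted suffixes:
  #0 SA[0]=8  'aadgfbchfehgahfgaag'
  #1 SA[1]=24  'aag'
  #2 SA[2]=3  'acefdaadgfbchfehgahfgaag'
  #3 SA[3]=9  'adgfbchfehgahfgaag'
  #4 SA[4]=25  'ag'
  #5 SA[5]=20  'ahfgaag'
  #6 SA[6]=2  'bacefdaadgfbchfehgahfgaag'
  #7 SA[7]=13  'bchfehgahfgaag'
  #8 SA[8]=4  'cefdaadgfbchfehgahfgaag'
  #9 SA[9]=14  'chfehgahfgaag'
  #10 SA[10]=7  'daadgfbchfehgahfgaag'
  #11 SA[11]=1  'dbacefdaadgfbchfehgahfgaag'
  #12 SA[12]=0  'ddbacefdaadgfbchfehgahfgaag'
  #13 SA[13]=10  'dgfbchfehgahfgaag'
  #14 SA[14]=5  'efdaadgfbchfehgahfgaag'
  #15 SA[15]=17  'ehgahfgaag'
  #16 SA[16]=12  'fbchfehgahfgaag'
  #17 SA[17]=6  'fdaadgfbchfehgahfgaag'
  #18 SA[18]=16  'fehgahfgaag'
  #19 SA[19]=22  'fgaag'
  #20 SA[20]=26  'g'
  #21 SA[21]=23  'gaag'
  #22 SA[22]=19  'gahfgaag'
  #23 SA[23]=11  'gfbchfehgahfgaag'
  #24 SA[24]=15  'hfehgahfgaag'
  #25 SA[25]=21  'hfgaag'
  #26 SA[26]=18  'hgahfgaag'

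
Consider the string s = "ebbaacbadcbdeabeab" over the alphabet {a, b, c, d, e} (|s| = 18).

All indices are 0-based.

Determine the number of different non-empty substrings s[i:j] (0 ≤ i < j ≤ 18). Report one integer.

153

sorted suffixes:
  #0 SA[0]=3  'aacbadcbdeabeab'
  #1 SA[1]=16  'ab'
  #2 SA[2]=13  'abeab'
  #3 SA[3]=4  'acbadcbdeabeab'
  #4 SA[4]=7  'adcbdeabeab'
  #5 SA[5]=17  'b'
  #6 SA[6]=2  'baacbadcbdeabeab'
  #7 SA[7]=6  'badcbdeabeab'
  #8 SA[8]=1  'bbaacbadcbdeabeab'
  #9 SA[9]=10  'bdeabeab'
  #10 SA[10]=14  'beab'
  #11 SA[11]=5  'cbadcbdeabeab'
  #12 SA[12]=9  'cbdeabeab'
  #13 SA[13]=8  'dcbdeabeab'
  #14 SA[14]=11  'deabeab'
  #15 SA[15]=15  'eab'
  #16 SA[16]=12  'eabeab'
  #17 SA[17]=0  'ebbaacbadcbdeabeab'

SA = [3, 16, 13, 4, 7, 17, 2, 6, 1, 10, 14, 5, 9, 8, 11, 15, 12, 0]
i: (SA[i-1],SA[i]) lcp shared
  1: (3,16) 1 'a'
  2: (16,13) 2 'ab'
  3: (13,4) 1 'a'
  4: (4,7) 1 'a'
  5: (7,17) 0 ''
  6: (17,2) 1 'b'
  7: (2,6) 2 'ba'
  8: (6,1) 1 'b'
  9: (1,10) 1 'b'
  10: (10,14) 1 'b'
  11: (14,5) 0 ''
  12: (5,9) 2 'cb'
  13: (9,8) 0 ''
  14: (8,11) 1 'd'
  15: (11,15) 0 ''
  16: (15,12) 3 'eab'
  17: (12,0) 1 'e'

n(n+1)/2 = 18·19/2 = 171
Σ LCP = 0 + 1 + 2 + 1 + 1 + 0 + 1 + 2 + 1 + 1 + 1 + 0 + 2 + 0 + 1 + 0 + 3 + 1 = 18
distinct = 171 − 18 = 153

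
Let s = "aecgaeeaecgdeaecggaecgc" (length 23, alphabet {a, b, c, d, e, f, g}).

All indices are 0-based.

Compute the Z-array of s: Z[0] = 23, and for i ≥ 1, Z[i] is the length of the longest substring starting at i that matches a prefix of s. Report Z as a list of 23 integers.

Z[0]=23
i=1: i≥r, start 0; Z[1]=0
i=2: i≥r, start 0; Z[2]=0
i=3: i≥r, start 0; Z[3]=0
i=4: i≥r, start 0; Z[4]=2 scan→box=[4,6)
i=5: min(r-i=1, Z[1]=0)=0; Z[5]=0
i=6: i≥r, start 0; Z[6]=0
i=7: i≥r, start 0; Z[7]=4 scan→box=[7,11)
i=8: min(r-i=3, Z[1]=0)=0; Z[8]=0
i=9: min(r-i=2, Z[2]=0)=0; Z[9]=0
i=10: min(r-i=1, Z[3]=0)=0; Z[10]=0
i=11: i≥r, start 0; Z[11]=0
i=12: i≥r, start 0; Z[12]=0
i=13: i≥r, start 0; Z[13]=4 scan→box=[13,17)
i=14: min(r-i=3, Z[1]=0)=0; Z[14]=0
i=15: min(r-i=2, Z[2]=0)=0; Z[15]=0
i=16: min(r-i=1, Z[3]=0)=0; Z[16]=0
i=17: i≥r, start 0; Z[17]=0
i=18: i≥r, start 0; Z[18]=4 scan→box=[18,22)
i=19: min(r-i=3, Z[1]=0)=0; Z[19]=0
i=20: min(r-i=2, Z[2]=0)=0; Z[20]=0
i=21: min(r-i=1, Z[3]=0)=0; Z[21]=0
i=22: i≥r, start 0; Z[22]=0

[23, 0, 0, 0, 2, 0, 0, 4, 0, 0, 0, 0, 0, 4, 0, 0, 0, 0, 4, 0, 0, 0, 0]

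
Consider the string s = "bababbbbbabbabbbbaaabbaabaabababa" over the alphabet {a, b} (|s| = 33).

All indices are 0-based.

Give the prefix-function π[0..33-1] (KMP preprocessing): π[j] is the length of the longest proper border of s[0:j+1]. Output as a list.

π[0] = 0
j=1 s[j]='a': π[1]=0 (border '')
j=2 s[j]='b': π[2]=1 (border 'b')
j=3 s[j]='a': π[3]=2 (border 'ba')
j=4 s[j]='b': π[4]=3 (border 'bab')
j=5 s[j]='b': k: 3→1→0; π[5]=1 (border 'b')
j=6 s[j]='b': k: 1→0; π[6]=1 (border 'b')
j=7 s[j]='b': k: 1→0; π[7]=1 (border 'b')
j=8 s[j]='b': k: 1→0; π[8]=1 (border 'b')
j=9 s[j]='a': π[9]=2 (border 'ba')
j=10 s[j]='b': π[10]=3 (border 'bab')
j=11 s[j]='b': k: 3→1→0; π[11]=1 (border 'b')
j=12 s[j]='a': π[12]=2 (border 'ba')
j=13 s[j]='b': π[13]=3 (border 'bab')
j=14 s[j]='b': k: 3→1→0; π[14]=1 (border 'b')
j=15 s[j]='b': k: 1→0; π[15]=1 (border 'b')
j=16 s[j]='b': k: 1→0; π[16]=1 (border 'b')
j=17 s[j]='a': π[17]=2 (border 'ba')
j=18 s[j]='a': k: 2→0; π[18]=0 (border '')
j=19 s[j]='a': π[19]=0 (border '')
j=20 s[j]='b': π[20]=1 (border 'b')
j=21 s[j]='b': k: 1→0; π[21]=1 (border 'b')
j=22 s[j]='a': π[22]=2 (border 'ba')
j=23 s[j]='a': k: 2→0; π[23]=0 (border '')
j=24 s[j]='b': π[24]=1 (border 'b')
j=25 s[j]='a': π[25]=2 (border 'ba')
j=26 s[j]='a': k: 2→0; π[26]=0 (border '')
j=27 s[j]='b': π[27]=1 (border 'b')
j=28 s[j]='a': π[28]=2 (border 'ba')
j=29 s[j]='b': π[29]=3 (border 'bab')
j=30 s[j]='a': π[30]=4 (border 'baba')
j=31 s[j]='b': π[31]=5 (border 'babab')
j=32 s[j]='a': k: 5→3; π[32]=4 (border 'baba')

[0, 0, 1, 2, 3, 1, 1, 1, 1, 2, 3, 1, 2, 3, 1, 1, 1, 2, 0, 0, 1, 1, 2, 0, 1, 2, 0, 1, 2, 3, 4, 5, 4]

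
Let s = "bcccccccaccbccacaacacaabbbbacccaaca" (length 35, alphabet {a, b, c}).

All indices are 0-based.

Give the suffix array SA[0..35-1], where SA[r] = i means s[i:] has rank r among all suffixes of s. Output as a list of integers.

sorted suffixes:
  #0 SA[0]=34  'a'
  #1 SA[1]=21  'aabbbbacccaaca'
  #2 SA[2]=31  'aaca'
  #3 SA[3]=16  'aacacaabbbbacccaaca'
  #4 SA[4]=22  'abbbbacccaaca'
  #5 SA[5]=32  'aca'
  #6 SA[6]=19  'acaabbbbacccaaca'
  #7 SA[7]=14  'acaacacaabbbbacccaaca'
  #8 SA[8]=17  'acacaabbbbacccaaca'
  #9 SA[9]=8  'accbccacaacacaabbbbacccaaca'
  #10 SA[10]=27  'acccaaca'
  #11 SA[11]=26  'bacccaaca'
  #12 SA[12]=25  'bbacccaaca'
  #13 SA[13]=24  'bbbacccaaca'
  #14 SA[14]=23  'bbbbacccaaca'
  #15 SA[15]=11  'bccacaacacaabbbbacccaaca'
  #16 SA[16]=0  'bcccccccaccbccacaacacaabbbbacccaaca'
  #17 SA[17]=33  'ca'
  #18 SA[18]=20  'caabbbbacccaaca'
  #19 SA[19]=30  'caaca'
  #20 SA[20]=15  'caacacaabbbbacccaaca'
  #21 SA[21]=18  'cacaabbbbacccaaca'
  #22 SA[22]=13  'cacaacacaabbbbacccaaca'
  #23 SA[23]=7  'caccbccacaacacaabbbbacccaaca'
  #24 SA[24]=10  'cbccacaacacaabbbbacccaaca'
  #25 SA[25]=29  'ccaaca'
  #26 SA[26]=12  'ccacaacacaabbbbacccaaca'
  #27 SA[27]=6  'ccaccbccacaacacaabbbbacccaaca'
  #28 SA[28]=9  'ccbccacaacacaabbbbacccaaca'
  #29 SA[29]=28  'cccaaca'
  #30 SA[30]=5  'cccaccbccacaacacaabbbbacccaaca'
  #31 SA[31]=4  'ccccaccbccacaacacaabbbbacccaaca'
  #32 SA[32]=3  'cccccaccbccacaacacaabbbbacccaaca'
  #33 SA[33]=2  'ccccccaccbccacaacacaabbbbacccaaca'
  #34 SA[34]=1  'cccccccaccbccacaacacaabbbbacccaaca'

[34, 21, 31, 16, 22, 32, 19, 14, 17, 8, 27, 26, 25, 24, 23, 11, 0, 33, 20, 30, 15, 18, 13, 7, 10, 29, 12, 6, 9, 28, 5, 4, 3, 2, 1]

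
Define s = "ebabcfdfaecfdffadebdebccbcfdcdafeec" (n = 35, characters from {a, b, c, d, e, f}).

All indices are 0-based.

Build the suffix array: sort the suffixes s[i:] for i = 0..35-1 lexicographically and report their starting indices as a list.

[2, 15, 8, 30, 1, 21, 24, 3, 18, 34, 23, 22, 28, 25, 4, 10, 29, 27, 19, 16, 6, 12, 0, 20, 17, 33, 9, 32, 14, 7, 26, 5, 11, 31, 13]

sorted suffixes:
  #0 SA[0]=2  'abcfdfaecfdffadebdebccbcfdcdafeec'
  #1 SA[1]=15  'adebdebccbcfdcdafeec'
  #2 SA[2]=8  'aecfdffadebdebccbcfdcdafeec'
  #3 SA[3]=30  'afeec'
  #4 SA[4]=1  'babcfdfaecfdffadebdebccbcfdcdafeec'
  #5 SA[5]=21  'bccbcfdcdafeec'
  #6 SA[6]=24  'bcfdcdafeec'
  #7 SA[7]=3  'bcfdfaecfdffadebdebccbcfdcdafeec'
  #8 SA[8]=18  'bdebccbcfdcdafeec'
  #9 SA[9]=34  'c'
  #10 SA[10]=23  'cbcfdcdafeec'
  #11 SA[11]=22  'ccbcfdcdafeec'
  #12 SA[12]=28  'cdafeec'
  #13 SA[13]=25  'cfdcdafeec'
  #14 SA[14]=4  'cfdfaecfdffadebdebccbcfdcdafeec'
  #15 SA[15]=10  'cfdffadebdebccbcfdcdafeec'
  #16 SA[16]=29  'dafeec'
  #17 SA[17]=27  'dcdafeec'
  #18 SA[18]=19  'debccbcfdcdafeec'
  #19 SA[19]=16  'debdebccbcfdcdafeec'
  #20 SA[20]=6  'dfaecfdffadebdebccbcfdcdafeec'
  #21 SA[21]=12  'dffadebdebccbcfdcdafeec'
  #22 SA[22]=0  'ebabcfdfaecfdffadebdebccbcfdcdafeec'
  #23 SA[23]=20  'ebccbcfdcdafeec'
  #24 SA[24]=17  'ebdebccbcfdcdafeec'
  #25 SA[25]=33  'ec'
  #26 SA[26]=9  'ecfdffadebdebccbcfdcdafeec'
  #27 SA[27]=32  'eec'
  #28 SA[28]=14  'fadebdebccbcfdcdafeec'
  #29 SA[29]=7  'faecfdffadebdebccbcfdcdafeec'
  #30 SA[30]=26  'fdcdafeec'
  #31 SA[31]=5  'fdfaecfdffadebdebccbcfdcdafeec'
  #32 SA[32]=11  'fdffadebdebccbcfdcdafeec'
  #33 SA[33]=31  'feec'
  #34 SA[34]=13  'ffadebdebccbcfdcdafeec'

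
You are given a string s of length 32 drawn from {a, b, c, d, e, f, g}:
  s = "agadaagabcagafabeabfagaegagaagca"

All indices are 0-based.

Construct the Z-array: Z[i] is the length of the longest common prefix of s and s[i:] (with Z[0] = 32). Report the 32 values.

Z[0]=32
i=1: outside box; Z[1]=0
i=2: outside box; Z[2]=1 scan→box=[2,3)
i=3: outside box; Z[3]=0
i=4: outside box; Z[4]=1 scan→box=[4,5)
i=5: outside box; Z[5]=3 scan→box=[5,8)
i=6: min(r-i=2, Z[1]=0)=0; Z[6]=0
i=7: min(r-i=1, Z[2]=1)=1; Z[7]=1
i=8: outside box; Z[8]=0
i=9: outside box; Z[9]=0
i=10: outside box; Z[10]=3 scan→box=[10,13)
i=11: min(r-i=2, Z[1]=0)=0; Z[11]=0
i=12: min(r-i=1, Z[2]=1)=1; Z[12]=1
i=13: outside box; Z[13]=0
i=14: outside box; Z[14]=1 scan→box=[14,15)
i=15: outside box; Z[15]=0
i=16: outside box; Z[16]=0
i=17: outside box; Z[17]=1 scan→box=[17,18)
i=18: outside box; Z[18]=0
i=19: outside box; Z[19]=0
i=20: outside box; Z[20]=3 scan→box=[20,23)
i=21: min(r-i=2, Z[1]=0)=0; Z[21]=0
i=22: min(r-i=1, Z[2]=1)=1; Z[22]=1
i=23: outside box; Z[23]=0
i=24: outside box; Z[24]=0
i=25: outside box; Z[25]=3 scan→box=[25,28)
i=26: min(r-i=2, Z[1]=0)=0; Z[26]=0
i=27: min(r-i=1, Z[2]=1)=1; Z[27]=1
i=28: outside box; Z[28]=2 scan→box=[28,30)
i=29: min(r-i=1, Z[1]=0)=0; Z[29]=0
i=30: outside box; Z[30]=0
i=31: outside box; Z[31]=1 scan→box=[31,32)

[32, 0, 1, 0, 1, 3, 0, 1, 0, 0, 3, 0, 1, 0, 1, 0, 0, 1, 0, 0, 3, 0, 1, 0, 0, 3, 0, 1, 2, 0, 0, 1]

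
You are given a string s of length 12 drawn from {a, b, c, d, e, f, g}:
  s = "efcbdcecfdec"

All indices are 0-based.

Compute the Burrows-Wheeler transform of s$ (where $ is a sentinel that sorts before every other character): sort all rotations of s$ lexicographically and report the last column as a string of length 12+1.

rank  rotation       last
    0  $efcbdcecfdec  c
    1  bdcecfdec$efc  c
    2  c$efcbdcecfde  e
    3  cbdcecfdec$ef  f
    4  cecfdec$efcbd  d
    5  cfdec$efcbdce  e
    6  dcecfdec$efcb  b
    7  dec$efcbdcecf  f
    8  ec$efcbdcecfd  d
    9  ecfdec$efcbdc  c
   10  efcbdcecfdec$  $
   11  fcbdcecfdec$e  e
   12  fdec$efcbdcec  c

ccefdebfdc$ec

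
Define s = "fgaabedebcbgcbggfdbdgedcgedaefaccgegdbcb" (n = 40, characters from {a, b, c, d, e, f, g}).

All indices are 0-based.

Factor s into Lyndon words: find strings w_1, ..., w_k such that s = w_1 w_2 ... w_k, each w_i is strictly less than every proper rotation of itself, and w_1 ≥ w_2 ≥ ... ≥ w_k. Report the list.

emit factor 1: 'fg' (i=0, period=2)
emit factor 2: 'aabedebcbgcbggfdbdgedcgedaefaccgegdbcb' (i=2, period=38)

["fg", "aabedebcbgcbggfdbdgedcgedaefaccgegdbcb"]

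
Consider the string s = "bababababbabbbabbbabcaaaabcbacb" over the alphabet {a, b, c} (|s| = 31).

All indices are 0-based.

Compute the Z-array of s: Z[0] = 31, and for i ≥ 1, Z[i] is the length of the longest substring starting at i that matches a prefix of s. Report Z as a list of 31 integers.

[31, 0, 7, 0, 5, 0, 3, 0, 1, 3, 0, 1, 1, 3, 0, 1, 1, 3, 0, 1, 0, 0, 0, 0, 0, 1, 0, 2, 0, 0, 1]

Z[0]=31
i=1: i≥r, start 0; Z[1]=0
i=2: i≥r, start 0; Z[2]=7 scan→box=[2,9)
i=3: min(r-i=6, Z[1]=0)=0; Z[3]=0
i=4: min(r-i=5, Z[2]=7)=5; Z[4]=5
i=5: min(r-i=4, Z[3]=0)=0; Z[5]=0
i=6: min(r-i=3, Z[4]=5)=3; Z[6]=3
i=7: min(r-i=2, Z[5]=0)=0; Z[7]=0
i=8: min(r-i=1, Z[6]=3)=1; Z[8]=1
i=9: i≥r, start 0; Z[9]=3 scan→box=[9,12)
i=10: min(r-i=2, Z[1]=0)=0; Z[10]=0
i=11: min(r-i=1, Z[2]=7)=1; Z[11]=1
i=12: i≥r, start 0; Z[12]=1 scan→box=[12,13)
i=13: i≥r, start 0; Z[13]=3 scan→box=[13,16)
i=14: min(r-i=2, Z[1]=0)=0; Z[14]=0
i=15: min(r-i=1, Z[2]=7)=1; Z[15]=1
i=16: i≥r, start 0; Z[16]=1 scan→box=[16,17)
i=17: i≥r, start 0; Z[17]=3 scan→box=[17,20)
i=18: min(r-i=2, Z[1]=0)=0; Z[18]=0
i=19: min(r-i=1, Z[2]=7)=1; Z[19]=1
i=20: i≥r, start 0; Z[20]=0
i=21: i≥r, start 0; Z[21]=0
i=22: i≥r, start 0; Z[22]=0
i=23: i≥r, start 0; Z[23]=0
i=24: i≥r, start 0; Z[24]=0
i=25: i≥r, start 0; Z[25]=1 scan→box=[25,26)
i=26: i≥r, start 0; Z[26]=0
i=27: i≥r, start 0; Z[27]=2 scan→box=[27,29)
i=28: min(r-i=1, Z[1]=0)=0; Z[28]=0
i=29: i≥r, start 0; Z[29]=0
i=30: i≥r, start 0; Z[30]=1 scan→box=[30,31)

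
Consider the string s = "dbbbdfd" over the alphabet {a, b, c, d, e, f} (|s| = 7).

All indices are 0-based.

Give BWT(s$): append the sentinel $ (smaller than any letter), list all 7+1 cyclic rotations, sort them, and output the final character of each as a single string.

ddbbf$bd

rank  rotation  last
    0  $dbbbdfd  d
    1  bbbdfd$d  d
    2  bbdfd$db  b
    3  bdfd$dbb  b
    4  d$dbbbdf  f
    5  dbbbdfd$  $
    6  dfd$dbbb  b
    7  fd$dbbbd  d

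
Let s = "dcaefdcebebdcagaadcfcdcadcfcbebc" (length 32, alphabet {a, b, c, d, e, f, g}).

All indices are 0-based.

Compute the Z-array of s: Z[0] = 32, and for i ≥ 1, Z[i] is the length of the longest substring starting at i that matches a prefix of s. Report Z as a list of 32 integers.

[32, 0, 0, 0, 0, 2, 0, 0, 0, 0, 0, 3, 0, 0, 0, 0, 0, 2, 0, 0, 0, 3, 0, 0, 2, 0, 0, 0, 0, 0, 0, 0]

Z[0]=32
i=1: fresh scan; Z[1]=0
i=2: fresh scan; Z[2]=0
i=3: fresh scan; Z[3]=0
i=4: fresh scan; Z[4]=0
i=5: fresh scan; Z[5]=2 scan→box=[5,7)
i=6: min(r-i=1, Z[1]=0)=0; Z[6]=0
i=7: fresh scan; Z[7]=0
i=8: fresh scan; Z[8]=0
i=9: fresh scan; Z[9]=0
i=10: fresh scan; Z[10]=0
i=11: fresh scan; Z[11]=3 scan→box=[11,14)
i=12: min(r-i=2, Z[1]=0)=0; Z[12]=0
i=13: min(r-i=1, Z[2]=0)=0; Z[13]=0
i=14: fresh scan; Z[14]=0
i=15: fresh scan; Z[15]=0
i=16: fresh scan; Z[16]=0
i=17: fresh scan; Z[17]=2 scan→box=[17,19)
i=18: min(r-i=1, Z[1]=0)=0; Z[18]=0
i=19: fresh scan; Z[19]=0
i=20: fresh scan; Z[20]=0
i=21: fresh scan; Z[21]=3 scan→box=[21,24)
i=22: min(r-i=2, Z[1]=0)=0; Z[22]=0
i=23: min(r-i=1, Z[2]=0)=0; Z[23]=0
i=24: fresh scan; Z[24]=2 scan→box=[24,26)
i=25: min(r-i=1, Z[1]=0)=0; Z[25]=0
i=26: fresh scan; Z[26]=0
i=27: fresh scan; Z[27]=0
i=28: fresh scan; Z[28]=0
i=29: fresh scan; Z[29]=0
i=30: fresh scan; Z[30]=0
i=31: fresh scan; Z[31]=0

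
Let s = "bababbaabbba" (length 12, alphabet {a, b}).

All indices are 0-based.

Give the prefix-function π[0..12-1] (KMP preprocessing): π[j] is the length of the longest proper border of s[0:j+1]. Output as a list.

π[0] = 0
j=1 s[j]='a': π[1]=0 (border '')
j=2 s[j]='b': π[2]=1 (border 'b')
j=3 s[j]='a': π[3]=2 (border 'ba')
j=4 s[j]='b': π[4]=3 (border 'bab')
j=5 s[j]='b': k: 3→1→0; π[5]=1 (border 'b')
j=6 s[j]='a': π[6]=2 (border 'ba')
j=7 s[j]='a': k: 2→0; π[7]=0 (border '')
j=8 s[j]='b': π[8]=1 (border 'b')
j=9 s[j]='b': k: 1→0; π[9]=1 (border 'b')
j=10 s[j]='b': k: 1→0; π[10]=1 (border 'b')
j=11 s[j]='a': π[11]=2 (border 'ba')

[0, 0, 1, 2, 3, 1, 2, 0, 1, 1, 1, 2]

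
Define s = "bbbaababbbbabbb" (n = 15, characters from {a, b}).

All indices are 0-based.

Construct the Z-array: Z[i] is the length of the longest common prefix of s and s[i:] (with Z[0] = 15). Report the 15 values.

[15, 2, 1, 0, 0, 1, 0, 3, 4, 2, 1, 0, 3, 2, 1]

Z[0]=15
i=1: outside box; Z[1]=2 grow→box=[1,3)
i=2: min(r-i=1, Z[1]=2)=1; Z[2]=1
i=3: outside box; Z[3]=0
i=4: outside box; Z[4]=0
i=5: outside box; Z[5]=1 grow→box=[5,6)
i=6: outside box; Z[6]=0
i=7: outside box; Z[7]=3 grow→box=[7,10)
i=8: min(r-i=2, Z[1]=2)=2; Z[8]=4 grow→box=[8,12)
i=9: min(r-i=3, Z[1]=2)=2; Z[9]=2
i=10: min(r-i=2, Z[2]=1)=1; Z[10]=1
i=11: min(r-i=1, Z[3]=0)=0; Z[11]=0
i=12: outside box; Z[12]=3 grow→box=[12,15)
i=13: min(r-i=2, Z[1]=2)=2; Z[13]=2
i=14: min(r-i=1, Z[2]=1)=1; Z[14]=1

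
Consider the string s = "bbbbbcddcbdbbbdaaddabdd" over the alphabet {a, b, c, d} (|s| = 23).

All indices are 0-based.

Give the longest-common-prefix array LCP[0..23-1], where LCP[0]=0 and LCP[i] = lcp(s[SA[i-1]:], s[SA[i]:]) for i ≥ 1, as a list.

rank | idx | suffix
   0 |  15 | aaddabdd
   1 |  19 | abdd
   2 |  16 | addabdd
   3 |   0 | bbbbbcddcbdbbbdaaddabdd
   4 |   1 | bbbbcddcbdbbbdaaddabdd
   5 |   2 | bbbcddcbdbbbdaaddabdd
   6 |  11 | bbbdaaddabdd
   7 |   3 | bbcddcbdbbbdaaddabdd
   8 |  12 | bbdaaddabdd
   9 |   4 | bcddcbdbbbdaaddabdd
  10 |  13 | bdaaddabdd
  11 |   9 | bdbbbdaaddabdd
  12 |  20 | bdd
  13 |   8 | cbdbbbdaaddabdd
  14 |   5 | cddcbdbbbdaaddabdd
  15 |  22 | d
  16 |  14 | daaddabdd
  17 |  18 | dabdd
  18 |  10 | dbbbdaaddabdd
  19 |   7 | dcbdbbbdaaddabdd
  20 |  21 | dd
  21 |  17 | ddabdd
  22 |   6 | ddcbdbbbdaaddabdd

SA = [15, 19, 16, 0, 1, 2, 11, 3, 12, 4, 13, 9, 20, 8, 5, 22, 14, 18, 10, 7, 21, 17, 6]
[i] adj suffixes → lcp
  [1] 15/19 → 1 ('a')
  [2] 19/16 → 1 ('a')
  [3] 16/0 → 0 ('')
  [4] 0/1 → 4 ('bbbb')
  [5] 1/2 → 3 ('bbb')
  [6] 2/11 → 3 ('bbb')
  [7] 11/3 → 2 ('bb')
  [8] 3/12 → 2 ('bb')
  [9] 12/4 → 1 ('b')
  [10] 4/13 → 1 ('b')
  [11] 13/9 → 2 ('bd')
  [12] 9/20 → 2 ('bd')
  [13] 20/8 → 0 ('')
  [14] 8/5 → 1 ('c')
  [15] 5/22 → 0 ('')
  [16] 22/14 → 1 ('d')
  [17] 14/18 → 2 ('da')
  [18] 18/10 → 1 ('d')
  [19] 10/7 → 1 ('d')
  [20] 7/21 → 1 ('d')
  [21] 21/17 → 2 ('dd')
  [22] 17/6 → 2 ('dd')

[0, 1, 1, 0, 4, 3, 3, 2, 2, 1, 1, 2, 2, 0, 1, 0, 1, 2, 1, 1, 1, 2, 2]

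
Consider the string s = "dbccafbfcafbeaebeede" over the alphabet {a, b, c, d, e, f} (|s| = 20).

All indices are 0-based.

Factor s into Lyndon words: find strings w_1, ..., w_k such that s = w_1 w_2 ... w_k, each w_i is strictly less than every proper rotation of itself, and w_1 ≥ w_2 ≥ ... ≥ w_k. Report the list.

["d", "bcc", "afbfc", "afbe", "aebeede"]

emit factor 1: 'd' (i=0, period=1)
emit factor 2: 'bcc' (i=1, period=3)
emit factor 3: 'afbfc' (i=4, period=5)
emit factor 4: 'afbe' (i=9, period=4)
emit factor 5: 'aebeede' (i=13, period=7)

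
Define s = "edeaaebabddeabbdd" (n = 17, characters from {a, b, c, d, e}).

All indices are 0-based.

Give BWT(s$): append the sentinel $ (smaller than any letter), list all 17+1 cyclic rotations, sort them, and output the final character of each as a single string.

deebaeabadbbeddda$

rank  rotation            last
    0  $edeaaebabddeabbdd  d
    1  aaebabddeabbdd$ede  e
    2  abbdd$edeaaebabdde  e
    3  abddeabbdd$edeaaeb  b
    4  aebabddeabbdd$edea  a
    5  babddeabbdd$edeaae  e
    6  bbdd$edeaaebabddea  a
    7  bdd$edeaaebabddeab  b
    8  bddeabbdd$edeaaeba  a
    9  d$edeaaebabddeabbd  d
   10  dd$edeaaebabddeabb  b
   11  ddeabbdd$edeaaebab  b
   12  deaaebabddeabbdd$e  e
   13  deabbdd$edeaaebabd  d
   14  eaaebabddeabbdd$ed  d
   15  eabbdd$edeaaebabdd  d
   16  ebabddeabbdd$edeaa  a
   17  edeaaebabddeabbdd$  $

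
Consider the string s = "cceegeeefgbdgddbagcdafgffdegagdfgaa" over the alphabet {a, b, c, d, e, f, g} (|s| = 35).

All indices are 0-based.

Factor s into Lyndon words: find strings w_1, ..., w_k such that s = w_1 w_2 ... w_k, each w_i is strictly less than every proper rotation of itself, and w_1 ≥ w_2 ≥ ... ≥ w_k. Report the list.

["cceegeeefg", "bdgdd", "b", "agcd", "afgffdegagdfg", "a", "a"]

emit factor 1: 'cceegeeefg' (i=0, period=10)
emit factor 2: 'bdgdd' (i=10, period=5)
emit factor 3: 'b' (i=15, period=1)
emit factor 4: 'agcd' (i=16, period=4)
emit factor 5: 'afgffdegagdfg' (i=20, period=13)
emit factor 6: 'a' (i=33, period=1)
emit factor 7: 'a' (i=34, period=1)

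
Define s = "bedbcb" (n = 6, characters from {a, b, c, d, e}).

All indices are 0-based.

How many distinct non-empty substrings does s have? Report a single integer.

rank | idx | suffix
   0 |   5 | b
   1 |   3 | bcb
   2 |   0 | bedbcb
   3 |   4 | cb
   4 |   2 | dbcb
   5 |   1 | edbcb

SA = [5, 3, 0, 4, 2, 1]
i: (SA[i-1],SA[i]) lcp shared
  1: (5,3) 1 'b'
  2: (3,0) 1 'b'
  3: (0,4) 0 ''
  4: (4,2) 0 ''
  5: (2,1) 0 ''

n(n+1)/2 = 6·7/2 = 21
Σ LCP = 0 + 1 + 1 + 0 + 0 + 0 = 2
distinct = 21 − 2 = 19

19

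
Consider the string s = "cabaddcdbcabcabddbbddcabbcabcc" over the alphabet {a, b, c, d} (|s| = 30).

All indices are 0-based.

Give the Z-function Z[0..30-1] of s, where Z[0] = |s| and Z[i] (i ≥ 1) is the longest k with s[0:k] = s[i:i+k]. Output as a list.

Z[0]=30
i=1: outside box; Z[1]=0
i=2: outside box; Z[2]=0
i=3: outside box; Z[3]=0
i=4: outside box; Z[4]=0
i=5: outside box; Z[5]=0
i=6: outside box; Z[6]=1 grow→box=[6,7)
i=7: outside box; Z[7]=0
i=8: outside box; Z[8]=0
i=9: outside box; Z[9]=3 grow→box=[9,12)
i=10: min(r-i=2, Z[1]=0)=0; Z[10]=0
i=11: min(r-i=1, Z[2]=0)=0; Z[11]=0
i=12: outside box; Z[12]=3 grow→box=[12,15)
i=13: min(r-i=2, Z[1]=0)=0; Z[13]=0
i=14: min(r-i=1, Z[2]=0)=0; Z[14]=0
i=15: outside box; Z[15]=0
i=16: outside box; Z[16]=0
i=17: outside box; Z[17]=0
i=18: outside box; Z[18]=0
i=19: outside box; Z[19]=0
i=20: outside box; Z[20]=0
i=21: outside box; Z[21]=3 grow→box=[21,24)
i=22: min(r-i=2, Z[1]=0)=0; Z[22]=0
i=23: min(r-i=1, Z[2]=0)=0; Z[23]=0
i=24: outside box; Z[24]=0
i=25: outside box; Z[25]=3 grow→box=[25,28)
i=26: min(r-i=2, Z[1]=0)=0; Z[26]=0
i=27: min(r-i=1, Z[2]=0)=0; Z[27]=0
i=28: outside box; Z[28]=1 grow→box=[28,29)
i=29: outside box; Z[29]=1 grow→box=[29,30)

[30, 0, 0, 0, 0, 0, 1, 0, 0, 3, 0, 0, 3, 0, 0, 0, 0, 0, 0, 0, 0, 3, 0, 0, 0, 3, 0, 0, 1, 1]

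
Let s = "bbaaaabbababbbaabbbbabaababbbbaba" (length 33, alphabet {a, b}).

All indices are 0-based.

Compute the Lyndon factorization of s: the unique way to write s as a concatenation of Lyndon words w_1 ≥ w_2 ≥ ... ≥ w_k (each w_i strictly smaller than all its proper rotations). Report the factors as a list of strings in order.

["b", "b", "aaaabbababbbaabbbbabaababbbbab", "a"]

emit factor 1: 'b' (i=0, period=1)
emit factor 2: 'b' (i=1, period=1)
emit factor 3: 'aaaabbababbbaabbbbabaababbbbab' (i=2, period=30)
emit factor 4: 'a' (i=32, period=1)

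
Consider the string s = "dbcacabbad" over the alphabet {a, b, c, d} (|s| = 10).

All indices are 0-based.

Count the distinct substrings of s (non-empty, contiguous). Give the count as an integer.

48

rank | idx | suffix
   0 |   5 | abbad
   1 |   3 | acabbad
   2 |   8 | ad
   3 |   7 | bad
   4 |   6 | bbad
   5 |   1 | bcacabbad
   6 |   4 | cabbad
   7 |   2 | cacabbad
   8 |   9 | d
   9 |   0 | dbcacabbad

SA = [5, 3, 8, 7, 6, 1, 4, 2, 9, 0]
rank  pair      lcp
   1  s[5:],s[3:]  1  'a'
   2  s[3:],s[8:]  1  'a'
   3  s[8:],s[7:]  0  ''
   4  s[7:],s[6:]  1  'b'
   5  s[6:],s[1:]  1  'b'
   6  s[1:],s[4:]  0  ''
   7  s[4:],s[2:]  2  'ca'
   8  s[2:],s[9:]  0  ''
   9  s[9:],s[0:]  1  'd'

n(n+1)/2 = 10·11/2 = 55
Σ LCP = 0 + 1 + 1 + 0 + 1 + 1 + 0 + 2 + 0 + 1 = 7
distinct = 55 − 7 = 48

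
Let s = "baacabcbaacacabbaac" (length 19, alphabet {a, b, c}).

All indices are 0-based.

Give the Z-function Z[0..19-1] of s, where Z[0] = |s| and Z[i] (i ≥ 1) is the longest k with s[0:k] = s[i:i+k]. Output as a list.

Z[0]=19
i=1: i≥r, start 0; Z[1]=0
i=2: i≥r, start 0; Z[2]=0
i=3: i≥r, start 0; Z[3]=0
i=4: i≥r, start 0; Z[4]=0
i=5: i≥r, start 0; Z[5]=1 grow→box=[5,6)
i=6: i≥r, start 0; Z[6]=0
i=7: i≥r, start 0; Z[7]=5 grow→box=[7,12)
i=8: min(r-i=4, Z[1]=0)=0; Z[8]=0
i=9: min(r-i=3, Z[2]=0)=0; Z[9]=0
i=10: min(r-i=2, Z[3]=0)=0; Z[10]=0
i=11: min(r-i=1, Z[4]=0)=0; Z[11]=0
i=12: i≥r, start 0; Z[12]=0
i=13: i≥r, start 0; Z[13]=0
i=14: i≥r, start 0; Z[14]=1 grow→box=[14,15)
i=15: i≥r, start 0; Z[15]=4 grow→box=[15,19)
i=16: min(r-i=3, Z[1]=0)=0; Z[16]=0
i=17: min(r-i=2, Z[2]=0)=0; Z[17]=0
i=18: min(r-i=1, Z[3]=0)=0; Z[18]=0

[19, 0, 0, 0, 0, 1, 0, 5, 0, 0, 0, 0, 0, 0, 1, 4, 0, 0, 0]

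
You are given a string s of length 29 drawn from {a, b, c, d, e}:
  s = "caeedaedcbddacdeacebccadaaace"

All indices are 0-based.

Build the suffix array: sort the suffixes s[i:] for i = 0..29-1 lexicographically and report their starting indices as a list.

rank | idx | suffix
   0 |  24 | aaace
   1 |  25 | aace
   2 |  12 | acdeacebccadaaace
   3 |  26 | ace
   4 |  16 | acebccadaaace
   5 |  22 | adaaace
   6 |   5 | aedcbddacdeacebccadaaace
   7 |   1 | aeedaedcbddacdeacebccadaaace
   8 |  19 | bccadaaace
   9 |   9 | bddacdeacebccadaaace
  10 |  21 | cadaaace
  11 |   0 | caeedaedcbddacdeacebccadaaace
  12 |   8 | cbddacdeacebccadaaace
  13 |  20 | ccadaaace
  14 |  13 | cdeacebccadaaace
  15 |  27 | ce
  16 |  17 | cebccadaaace
  17 |  23 | daaace
  18 |  11 | dacdeacebccadaaace
  19 |   4 | daedcbddacdeacebccadaaace
  20 |   7 | dcbddacdeacebccadaaace
  21 |  10 | ddacdeacebccadaaace
  22 |  14 | deacebccadaaace
  23 |  28 | e
  24 |  15 | eacebccadaaace
  25 |  18 | ebccadaaace
  26 |   3 | edaedcbddacdeacebccadaaace
  27 |   6 | edcbddacdeacebccadaaace
  28 |   2 | eedaedcbddacdeacebccadaaace

[24, 25, 12, 26, 16, 22, 5, 1, 19, 9, 21, 0, 8, 20, 13, 27, 17, 23, 11, 4, 7, 10, 14, 28, 15, 18, 3, 6, 2]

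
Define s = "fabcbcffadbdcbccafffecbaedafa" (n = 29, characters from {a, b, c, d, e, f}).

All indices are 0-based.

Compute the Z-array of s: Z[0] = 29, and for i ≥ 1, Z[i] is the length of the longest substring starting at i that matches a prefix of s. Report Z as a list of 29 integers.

Z[0]=29
i=1: i≥r, start 0; Z[1]=0
i=2: i≥r, start 0; Z[2]=0
i=3: i≥r, start 0; Z[3]=0
i=4: i≥r, start 0; Z[4]=0
i=5: i≥r, start 0; Z[5]=0
i=6: i≥r, start 0; Z[6]=1 extend→box=[6,7)
i=7: i≥r, start 0; Z[7]=2 extend→box=[7,9)
i=8: min(r-i=1, Z[1]=0)=0; Z[8]=0
i=9: i≥r, start 0; Z[9]=0
i=10: i≥r, start 0; Z[10]=0
i=11: i≥r, start 0; Z[11]=0
i=12: i≥r, start 0; Z[12]=0
i=13: i≥r, start 0; Z[13]=0
i=14: i≥r, start 0; Z[14]=0
i=15: i≥r, start 0; Z[15]=0
i=16: i≥r, start 0; Z[16]=0
i=17: i≥r, start 0; Z[17]=1 extend→box=[17,18)
i=18: i≥r, start 0; Z[18]=1 extend→box=[18,19)
i=19: i≥r, start 0; Z[19]=1 extend→box=[19,20)
i=20: i≥r, start 0; Z[20]=0
i=21: i≥r, start 0; Z[21]=0
i=22: i≥r, start 0; Z[22]=0
i=23: i≥r, start 0; Z[23]=0
i=24: i≥r, start 0; Z[24]=0
i=25: i≥r, start 0; Z[25]=0
i=26: i≥r, start 0; Z[26]=0
i=27: i≥r, start 0; Z[27]=2 extend→box=[27,29)
i=28: min(r-i=1, Z[1]=0)=0; Z[28]=0

[29, 0, 0, 0, 0, 0, 1, 2, 0, 0, 0, 0, 0, 0, 0, 0, 0, 1, 1, 1, 0, 0, 0, 0, 0, 0, 0, 2, 0]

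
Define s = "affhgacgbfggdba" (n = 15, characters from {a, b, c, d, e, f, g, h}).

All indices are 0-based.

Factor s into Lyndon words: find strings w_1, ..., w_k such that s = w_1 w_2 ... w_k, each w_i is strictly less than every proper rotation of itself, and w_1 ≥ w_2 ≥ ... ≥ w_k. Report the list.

emit factor 1: 'affhg' (i=0, period=5)
emit factor 2: 'acgbfggdb' (i=5, period=9)
emit factor 3: 'a' (i=14, period=1)

["affhg", "acgbfggdb", "a"]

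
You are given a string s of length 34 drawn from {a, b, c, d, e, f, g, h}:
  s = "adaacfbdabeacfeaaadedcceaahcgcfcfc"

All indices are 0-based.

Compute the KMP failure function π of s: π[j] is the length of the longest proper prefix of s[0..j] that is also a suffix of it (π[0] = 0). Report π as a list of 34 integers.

[0, 0, 1, 1, 0, 0, 0, 0, 1, 0, 0, 1, 0, 0, 0, 1, 1, 1, 2, 0, 0, 0, 0, 0, 1, 1, 0, 0, 0, 0, 0, 0, 0, 0]

π[0] = 0
j=1 s[j]='d': π[1]=0 (border '')
j=2 s[j]='a': π[2]=1 (border 'a')
j=3 s[j]='a': k: 1→0; π[3]=1 (border 'a')
j=4 s[j]='c': k: 1→0; π[4]=0 (border '')
j=5 s[j]='f': π[5]=0 (border '')
j=6 s[j]='b': π[6]=0 (border '')
j=7 s[j]='d': π[7]=0 (border '')
j=8 s[j]='a': π[8]=1 (border 'a')
j=9 s[j]='b': k: 1→0; π[9]=0 (border '')
j=10 s[j]='e': π[10]=0 (border '')
j=11 s[j]='a': π[11]=1 (border 'a')
j=12 s[j]='c': k: 1→0; π[12]=0 (border '')
j=13 s[j]='f': π[13]=0 (border '')
j=14 s[j]='e': π[14]=0 (border '')
j=15 s[j]='a': π[15]=1 (border 'a')
j=16 s[j]='a': k: 1→0; π[16]=1 (border 'a')
j=17 s[j]='a': k: 1→0; π[17]=1 (border 'a')
j=18 s[j]='d': π[18]=2 (border 'ad')
j=19 s[j]='e': k: 2→0; π[19]=0 (border '')
j=20 s[j]='d': π[20]=0 (border '')
j=21 s[j]='c': π[21]=0 (border '')
j=22 s[j]='c': π[22]=0 (border '')
j=23 s[j]='e': π[23]=0 (border '')
j=24 s[j]='a': π[24]=1 (border 'a')
j=25 s[j]='a': k: 1→0; π[25]=1 (border 'a')
j=26 s[j]='h': k: 1→0; π[26]=0 (border '')
j=27 s[j]='c': π[27]=0 (border '')
j=28 s[j]='g': π[28]=0 (border '')
j=29 s[j]='c': π[29]=0 (border '')
j=30 s[j]='f': π[30]=0 (border '')
j=31 s[j]='c': π[31]=0 (border '')
j=32 s[j]='f': π[32]=0 (border '')
j=33 s[j]='c': π[33]=0 (border '')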